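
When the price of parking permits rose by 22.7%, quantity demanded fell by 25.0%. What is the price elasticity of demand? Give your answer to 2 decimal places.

ε = %ΔQ / %ΔP = (-25.0)/(22.7) = -1.101.

-1.10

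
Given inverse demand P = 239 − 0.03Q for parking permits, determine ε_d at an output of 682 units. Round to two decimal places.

At Q = 682, P = 239 − 0.03(682) = 218.54.
dP/dQ = −0.03, so dQ/dP = 1/(−0.03) = -33.333.
ε = (dQ/dP)(P/Q) = (-33.333)(218.54/682).

-10.68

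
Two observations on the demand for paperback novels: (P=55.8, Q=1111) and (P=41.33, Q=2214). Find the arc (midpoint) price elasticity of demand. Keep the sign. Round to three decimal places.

ΔQ = 2214 − 1111 = 1103; ΔP = 41.33 − 55.8 = -14.47.
Midpoints: P̄ = 48.56, Q̄ = 1662.5.
ε = (ΔQ/ΔP)(P̄/Q̄) = (1103/-14.47)(48.56/1662.5).

-2.227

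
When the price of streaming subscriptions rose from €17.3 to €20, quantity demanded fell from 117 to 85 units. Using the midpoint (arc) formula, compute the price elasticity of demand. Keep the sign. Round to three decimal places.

-2.188

ΔQ = 85 − 117 = -32; ΔP = 20 − 17.3 = 2.7.
Midpoints: P̄ = 18.65, Q̄ = 101.0.
ε = (ΔQ/ΔP)(P̄/Q̄) = (-32/2.7)(18.65/101.0).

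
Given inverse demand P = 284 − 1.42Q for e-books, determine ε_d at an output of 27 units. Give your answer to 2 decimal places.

-6.41

At Q = 27, P = 284 − 1.42(27) = 245.66.
dP/dQ = −1.42, so dQ/dP = 1/(−1.42) = -0.704.
ε = (dQ/dP)(P/Q) = (-0.704)(245.66/27).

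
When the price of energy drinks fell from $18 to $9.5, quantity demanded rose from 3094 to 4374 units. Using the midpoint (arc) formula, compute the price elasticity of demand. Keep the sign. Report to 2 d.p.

-0.55

ΔQ = 4374 − 3094 = 1280; ΔP = 9.5 − 18 = -8.5.
Midpoints: P̄ = 13.75, Q̄ = 3734.0.
ε = (ΔQ/ΔP)(P̄/Q̄) = (1280/-8.5)(13.75/3734.0).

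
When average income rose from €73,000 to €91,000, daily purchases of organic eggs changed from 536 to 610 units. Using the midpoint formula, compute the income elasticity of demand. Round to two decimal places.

ΔQ = 74, ΔI = 18000. Midpoints: Ī = 82,000, Q̄ = 573.0.
ε_I = (ΔQ/ΔI)(Ī/Q̄) = (74/18000)(82000/573.0).

0.59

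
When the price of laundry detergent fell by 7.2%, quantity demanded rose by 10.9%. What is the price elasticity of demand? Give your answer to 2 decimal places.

ε = %ΔQ / %ΔP = (10.9)/(-7.2) = -1.514.

-1.51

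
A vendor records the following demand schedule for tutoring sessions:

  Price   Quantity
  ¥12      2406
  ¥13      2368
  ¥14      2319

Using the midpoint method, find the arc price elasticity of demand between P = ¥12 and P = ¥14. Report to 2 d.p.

-0.24

At P = 12, Q = 2406; at P = 14, Q = 2319.
ΔQ = -87, ΔP = 2. Midpoints: P̄ = 13.00, Q̄ = 2362.5.
ε = (ΔQ/ΔP)(P̄/Q̄) = (-87/2)(13.00/2362.5).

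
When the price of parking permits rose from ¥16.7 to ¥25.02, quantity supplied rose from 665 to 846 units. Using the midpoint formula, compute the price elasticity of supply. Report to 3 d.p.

ΔQ = 846 − 665 = 181; ΔP = 25.02 − 16.7 = 8.32.
Midpoints: P̄ = 20.86, Q̄ = 755.5.
ε_s = (ΔQ/ΔP)(P̄/Q̄) = (181/8.32)(20.86/755.5).

0.601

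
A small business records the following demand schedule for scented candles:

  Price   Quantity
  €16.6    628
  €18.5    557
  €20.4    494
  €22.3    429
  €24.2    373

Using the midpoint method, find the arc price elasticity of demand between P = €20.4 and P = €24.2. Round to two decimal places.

-1.64

At P = 20.4, Q = 494; at P = 24.2, Q = 373.
ΔQ = -121, ΔP = 3.8. Midpoints: P̄ = 22.30, Q̄ = 433.5.
ε = (ΔQ/ΔP)(P̄/Q̄) = (-121/3.8)(22.30/433.5).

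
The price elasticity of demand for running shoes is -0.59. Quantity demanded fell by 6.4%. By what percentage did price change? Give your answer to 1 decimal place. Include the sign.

10.8%

%ΔP ≈ %ΔQ / ε = (-6.4%)/(-0.59) = 10.85%.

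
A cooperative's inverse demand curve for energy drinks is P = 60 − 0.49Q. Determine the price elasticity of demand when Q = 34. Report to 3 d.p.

At Q = 34, P = 60 − 0.49(34) = 43.34.
dP/dQ = −0.49, so dQ/dP = 1/(−0.49) = -2.041.
ε = (dQ/dP)(P/Q) = (-2.041)(43.34/34).

-2.601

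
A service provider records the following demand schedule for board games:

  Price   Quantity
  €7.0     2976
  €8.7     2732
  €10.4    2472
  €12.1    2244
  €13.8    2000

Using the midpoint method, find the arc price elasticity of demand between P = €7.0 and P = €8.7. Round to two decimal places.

At P = 7.0, Q = 2976; at P = 8.7, Q = 2732.
ΔQ = -244, ΔP = 1.7. Midpoints: P̄ = 7.85, Q̄ = 2854.0.
ε = (ΔQ/ΔP)(P̄/Q̄) = (-244/1.7)(7.85/2854.0).

-0.39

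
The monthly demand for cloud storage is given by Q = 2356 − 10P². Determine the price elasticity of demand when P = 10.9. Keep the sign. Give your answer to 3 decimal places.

At P = 10.9, Q = 1167.900.
dQ/dP = −20P = -218.
ε = (dQ/dP)(P/Q) = (-218)(10.9/1167.900).

-2.035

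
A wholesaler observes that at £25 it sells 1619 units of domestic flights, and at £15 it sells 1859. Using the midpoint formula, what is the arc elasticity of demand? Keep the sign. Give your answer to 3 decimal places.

ΔQ = 1859 − 1619 = 240; ΔP = 15 − 25 = -10.
Midpoints: P̄ = 20.00, Q̄ = 1739.0.
ε = (ΔQ/ΔP)(P̄/Q̄) = (240/-10)(20.00/1739.0).

-0.276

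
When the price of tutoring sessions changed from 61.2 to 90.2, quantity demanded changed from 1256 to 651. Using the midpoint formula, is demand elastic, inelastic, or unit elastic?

elastic

Arc ε ≈ -1.656.
|ε| = 1.66 > 1.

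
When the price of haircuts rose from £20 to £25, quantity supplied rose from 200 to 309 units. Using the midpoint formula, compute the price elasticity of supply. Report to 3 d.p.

ΔQ = 309 − 200 = 109; ΔP = 25 − 20 = 5.
Midpoints: P̄ = 22.50, Q̄ = 254.5.
ε_s = (ΔQ/ΔP)(P̄/Q̄) = (109/5)(22.50/254.5).

1.927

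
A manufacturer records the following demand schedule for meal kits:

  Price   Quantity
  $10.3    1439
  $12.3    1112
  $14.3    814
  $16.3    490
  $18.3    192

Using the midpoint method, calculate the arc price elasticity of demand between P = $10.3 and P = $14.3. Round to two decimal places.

-1.71

At P = 10.3, Q = 1439; at P = 14.3, Q = 814.
ΔQ = -625, ΔP = 4.0. Midpoints: P̄ = 12.30, Q̄ = 1126.5.
ε = (ΔQ/ΔP)(P̄/Q̄) = (-625/4.0)(12.30/1126.5).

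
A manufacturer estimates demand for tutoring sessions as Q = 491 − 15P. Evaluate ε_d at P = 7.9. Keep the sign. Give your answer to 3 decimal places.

-0.318

At P = 7.9, Q = 372.500.
dQ/dP = −15.
ε = (dQ/dP)(P/Q) = (-15)(7.9/372.500).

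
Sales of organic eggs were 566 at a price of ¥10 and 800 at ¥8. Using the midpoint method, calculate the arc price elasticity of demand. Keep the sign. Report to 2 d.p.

ΔQ = 800 − 566 = 234; ΔP = 8 − 10 = -2.
Midpoints: P̄ = 9.00, Q̄ = 683.0.
ε = (ΔQ/ΔP)(P̄/Q̄) = (234/-2)(9.00/683.0).

-1.54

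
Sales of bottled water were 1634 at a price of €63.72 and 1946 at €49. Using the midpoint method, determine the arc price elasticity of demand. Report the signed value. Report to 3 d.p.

-0.667

ΔQ = 1946 − 1634 = 312; ΔP = 49 − 63.72 = -14.72.
Midpoints: P̄ = 56.36, Q̄ = 1790.0.
ε = (ΔQ/ΔP)(P̄/Q̄) = (312/-14.72)(56.36/1790.0).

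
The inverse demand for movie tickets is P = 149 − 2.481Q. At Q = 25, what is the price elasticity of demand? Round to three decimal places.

At Q = 25, P = 149 − 2.481(25) = 86.97.
dP/dQ = −2.481, so dQ/dP = 1/(−2.481) = -0.403.
ε = (dQ/dP)(P/Q) = (-0.403)(86.97/25).

-1.402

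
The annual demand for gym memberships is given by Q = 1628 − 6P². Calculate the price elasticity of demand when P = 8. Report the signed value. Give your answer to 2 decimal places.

At P = 8, Q = 1244.
dQ/dP = −12P = -96.
ε = (dQ/dP)(P/Q) = (-96)(8/1244).

-0.62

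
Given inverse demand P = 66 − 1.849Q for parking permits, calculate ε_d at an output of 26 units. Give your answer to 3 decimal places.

-0.373

At Q = 26, P = 66 − 1.849(26) = 17.93.
dP/dQ = −1.849, so dQ/dP = 1/(−1.849) = -0.541.
ε = (dQ/dP)(P/Q) = (-0.541)(17.93/26).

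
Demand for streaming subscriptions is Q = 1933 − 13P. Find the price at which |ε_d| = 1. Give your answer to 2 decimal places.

For linear demand Q = a − bP, ε = −bP/(a − bP). |ε| = 1 when bP = a − bP, i.e. P = a/(2b).
P = 1933/(2·13) = 1933/26 = 74.3462.

74.35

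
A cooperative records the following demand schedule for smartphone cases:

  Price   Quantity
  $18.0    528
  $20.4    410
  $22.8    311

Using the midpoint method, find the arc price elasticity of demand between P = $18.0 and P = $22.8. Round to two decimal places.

At P = 18.0, Q = 528; at P = 22.8, Q = 311.
ΔQ = -217, ΔP = 4.8. Midpoints: P̄ = 20.40, Q̄ = 419.5.
ε = (ΔQ/ΔP)(P̄/Q̄) = (-217/4.8)(20.40/419.5).

-2.20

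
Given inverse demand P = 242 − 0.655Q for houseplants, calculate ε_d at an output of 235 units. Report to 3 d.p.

-0.572

At Q = 235, P = 242 − 0.655(235) = 88.07.
dP/dQ = −0.655, so dQ/dP = 1/(−0.655) = -1.527.
ε = (dQ/dP)(P/Q) = (-1.527)(88.07/235).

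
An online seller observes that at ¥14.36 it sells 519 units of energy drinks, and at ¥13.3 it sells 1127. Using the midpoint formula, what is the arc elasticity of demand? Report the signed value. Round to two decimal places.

ΔQ = 1127 − 519 = 608; ΔP = 13.3 − 14.36 = -1.06.
Midpoints: P̄ = 13.83, Q̄ = 823.0.
ε = (ΔQ/ΔP)(P̄/Q̄) = (608/-1.06)(13.83/823.0).

-9.64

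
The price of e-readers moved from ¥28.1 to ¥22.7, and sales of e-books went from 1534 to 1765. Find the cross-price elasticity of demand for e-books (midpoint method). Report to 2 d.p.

-0.66

ΔQ_x = 1765 − 1534 = 231; ΔP_y = 22.7 − 28.1 = -5.4.
Midpoints: P̄_y = 25.40, Q̄_x = 1649.5.
ε_xy = (ΔQ_x/ΔP_y)(P̄_y/Q̄_x) = (231/-5.4)(25.40/1649.5).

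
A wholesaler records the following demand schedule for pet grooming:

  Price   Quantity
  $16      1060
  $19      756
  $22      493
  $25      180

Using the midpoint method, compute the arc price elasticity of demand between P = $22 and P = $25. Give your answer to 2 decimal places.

-7.29

At P = 22, Q = 493; at P = 25, Q = 180.
ΔQ = -313, ΔP = 3. Midpoints: P̄ = 23.50, Q̄ = 336.5.
ε = (ΔQ/ΔP)(P̄/Q̄) = (-313/3)(23.50/336.5).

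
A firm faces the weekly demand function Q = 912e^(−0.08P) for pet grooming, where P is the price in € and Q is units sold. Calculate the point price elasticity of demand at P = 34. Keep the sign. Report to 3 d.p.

At P = 34, Q = 60.078.
dQ/dP = −0.08·912e^(−0.08P) = −0.08Q = -4.806.
ε = (dQ/dP)(P/Q) = (-4.806)(34/60.078).

-2.720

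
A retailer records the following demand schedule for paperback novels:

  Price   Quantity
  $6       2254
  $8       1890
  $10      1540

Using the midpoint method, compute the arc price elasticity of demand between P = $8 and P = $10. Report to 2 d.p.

At P = 8, Q = 1890; at P = 10, Q = 1540.
ΔQ = -350, ΔP = 2. Midpoints: P̄ = 9.00, Q̄ = 1715.0.
ε = (ΔQ/ΔP)(P̄/Q̄) = (-350/2)(9.00/1715.0).

-0.92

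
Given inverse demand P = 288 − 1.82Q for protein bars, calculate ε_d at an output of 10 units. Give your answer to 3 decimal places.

At Q = 10, P = 288 − 1.82(10) = 269.80.
dP/dQ = −1.82, so dQ/dP = 1/(−1.82) = -0.549.
ε = (dQ/dP)(P/Q) = (-0.549)(269.80/10).

-14.824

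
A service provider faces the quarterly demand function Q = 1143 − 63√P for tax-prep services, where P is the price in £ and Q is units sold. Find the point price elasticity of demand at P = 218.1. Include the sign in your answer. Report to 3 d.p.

-2.188

At P = 218.1, Q = 212.603.
dQ/dP = −63/(2√P) = -2.133.
ε = (dQ/dP)(P/Q) = (-2.133)(218.1/212.603).
|ε| > 1, so demand is elastic at this price.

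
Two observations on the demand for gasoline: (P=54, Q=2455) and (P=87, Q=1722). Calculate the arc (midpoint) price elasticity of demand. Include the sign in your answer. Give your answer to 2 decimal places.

ΔQ = 1722 − 2455 = -733; ΔP = 87 − 54 = 33.
Midpoints: P̄ = 70.50, Q̄ = 2088.5.
ε = (ΔQ/ΔP)(P̄/Q̄) = (-733/33)(70.50/2088.5).

-0.75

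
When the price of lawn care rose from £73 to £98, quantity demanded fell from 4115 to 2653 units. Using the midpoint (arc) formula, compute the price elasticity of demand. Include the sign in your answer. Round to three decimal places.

-1.478

ΔQ = 2653 − 4115 = -1462; ΔP = 98 − 73 = 25.
Midpoints: P̄ = 85.50, Q̄ = 3384.0.
ε = (ΔQ/ΔP)(P̄/Q̄) = (-1462/25)(85.50/3384.0).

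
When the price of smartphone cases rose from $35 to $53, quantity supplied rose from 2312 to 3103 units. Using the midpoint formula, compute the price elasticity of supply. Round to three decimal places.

0.714

ΔQ = 3103 − 2312 = 791; ΔP = 53 − 35 = 18.
Midpoints: P̄ = 44.00, Q̄ = 2707.5.
ε_s = (ΔQ/ΔP)(P̄/Q̄) = (791/18)(44.00/2707.5).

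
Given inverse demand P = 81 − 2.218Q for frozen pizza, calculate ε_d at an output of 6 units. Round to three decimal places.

-5.087

At Q = 6, P = 81 − 2.218(6) = 67.69.
dP/dQ = −2.218, so dQ/dP = 1/(−2.218) = -0.451.
ε = (dQ/dP)(P/Q) = (-0.451)(67.69/6).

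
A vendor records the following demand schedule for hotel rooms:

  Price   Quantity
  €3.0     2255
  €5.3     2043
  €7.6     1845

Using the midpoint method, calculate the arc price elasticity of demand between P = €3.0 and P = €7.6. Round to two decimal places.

-0.23

At P = 3.0, Q = 2255; at P = 7.6, Q = 1845.
ΔQ = -410, ΔP = 4.6. Midpoints: P̄ = 5.30, Q̄ = 2050.0.
ε = (ΔQ/ΔP)(P̄/Q̄) = (-410/4.6)(5.30/2050.0).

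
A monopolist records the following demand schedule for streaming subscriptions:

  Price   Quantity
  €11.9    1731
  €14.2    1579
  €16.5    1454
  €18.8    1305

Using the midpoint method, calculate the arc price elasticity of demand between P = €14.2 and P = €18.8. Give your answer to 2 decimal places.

At P = 14.2, Q = 1579; at P = 18.8, Q = 1305.
ΔQ = -274, ΔP = 4.6. Midpoints: P̄ = 16.50, Q̄ = 1442.0.
ε = (ΔQ/ΔP)(P̄/Q̄) = (-274/4.6)(16.50/1442.0).

-0.68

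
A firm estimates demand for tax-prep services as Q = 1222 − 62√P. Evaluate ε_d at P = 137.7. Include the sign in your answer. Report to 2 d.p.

-0.74

At P = 137.7, Q = 494.457.
dQ/dP = −62/(2√P) = -2.642.
ε = (dQ/dP)(P/Q) = (-2.642)(137.7/494.457).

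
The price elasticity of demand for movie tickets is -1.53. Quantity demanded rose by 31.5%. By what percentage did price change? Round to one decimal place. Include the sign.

%ΔP ≈ %ΔQ / ε = (31.5%)/(-1.53) = -20.59%.

-20.6%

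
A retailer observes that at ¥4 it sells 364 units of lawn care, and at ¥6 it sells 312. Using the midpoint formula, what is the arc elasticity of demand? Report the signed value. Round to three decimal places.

ΔQ = 312 − 364 = -52; ΔP = 6 − 4 = 2.
Midpoints: P̄ = 5.00, Q̄ = 338.0.
ε = (ΔQ/ΔP)(P̄/Q̄) = (-52/2)(5.00/338.0).

-0.385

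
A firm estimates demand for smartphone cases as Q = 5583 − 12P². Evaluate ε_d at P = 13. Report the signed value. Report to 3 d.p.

At P = 13, Q = 3555.
dQ/dP = −24P = -312.
ε = (dQ/dP)(P/Q) = (-312)(13/3555).

-1.141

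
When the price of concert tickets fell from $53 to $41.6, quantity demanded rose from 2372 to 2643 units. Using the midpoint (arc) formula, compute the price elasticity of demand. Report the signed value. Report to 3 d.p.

-0.448

ΔQ = 2643 − 2372 = 271; ΔP = 41.6 − 53 = -11.4.
Midpoints: P̄ = 47.30, Q̄ = 2507.5.
ε = (ΔQ/ΔP)(P̄/Q̄) = (271/-11.4)(47.30/2507.5).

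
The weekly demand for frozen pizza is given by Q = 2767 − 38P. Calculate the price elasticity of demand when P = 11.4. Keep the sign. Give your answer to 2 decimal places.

-0.19

At P = 11.4, Q = 2333.800.
dQ/dP = −38.
ε = (dQ/dP)(P/Q) = (-38)(11.4/2333.800).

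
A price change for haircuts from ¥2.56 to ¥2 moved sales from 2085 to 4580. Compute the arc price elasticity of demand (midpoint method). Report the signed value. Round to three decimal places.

ΔQ = 4580 − 2085 = 2495; ΔP = 2 − 2.56 = -0.56.
Midpoints: P̄ = 2.28, Q̄ = 3332.5.
ε = (ΔQ/ΔP)(P̄/Q̄) = (2495/-0.56)(2.28/3332.5).

-3.048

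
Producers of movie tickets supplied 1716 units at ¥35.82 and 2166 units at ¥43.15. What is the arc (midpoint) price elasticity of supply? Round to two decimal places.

ΔQ = 2166 − 1716 = 450; ΔP = 43.15 − 35.82 = 7.33.
Midpoints: P̄ = 39.48, Q̄ = 1941.0.
ε_s = (ΔQ/ΔP)(P̄/Q̄) = (450/7.33)(39.48/1941.0).

1.25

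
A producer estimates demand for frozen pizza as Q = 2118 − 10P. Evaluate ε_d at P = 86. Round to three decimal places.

-0.684

At P = 86, Q = 1258.
dQ/dP = −10.
ε = (dQ/dP)(P/Q) = (-10)(86/1258).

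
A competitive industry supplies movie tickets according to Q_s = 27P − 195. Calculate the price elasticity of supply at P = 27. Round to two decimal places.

At P = 27, Q_s = 534.
dQ_s/dP = 27.
ε_s = (dQ_s/dP)(P/Q_s) = (27)(27/534).

1.37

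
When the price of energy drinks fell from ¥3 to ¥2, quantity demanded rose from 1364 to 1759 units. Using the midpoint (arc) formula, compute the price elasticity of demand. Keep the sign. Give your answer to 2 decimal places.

ΔQ = 1759 − 1364 = 395; ΔP = 2 − 3 = -1.
Midpoints: P̄ = 2.50, Q̄ = 1561.5.
ε = (ΔQ/ΔP)(P̄/Q̄) = (395/-1)(2.50/1561.5).

-0.63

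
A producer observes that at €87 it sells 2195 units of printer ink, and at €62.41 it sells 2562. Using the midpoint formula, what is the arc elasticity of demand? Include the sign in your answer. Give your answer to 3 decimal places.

-0.469

ΔQ = 2562 − 2195 = 367; ΔP = 62.41 − 87 = -24.59.
Midpoints: P̄ = 74.70, Q̄ = 2378.5.
ε = (ΔQ/ΔP)(P̄/Q̄) = (367/-24.59)(74.70/2378.5).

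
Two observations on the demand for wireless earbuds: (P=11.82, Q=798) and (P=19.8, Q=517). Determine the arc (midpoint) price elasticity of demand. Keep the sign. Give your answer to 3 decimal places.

-0.847

ΔQ = 517 − 798 = -281; ΔP = 19.8 − 11.82 = 7.98.
Midpoints: P̄ = 15.81, Q̄ = 657.5.
ε = (ΔQ/ΔP)(P̄/Q̄) = (-281/7.98)(15.81/657.5).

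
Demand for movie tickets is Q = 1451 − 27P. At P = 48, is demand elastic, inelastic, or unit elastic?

Q = 155, dQ/dP = -27.
ε = (dQ/dP)(P/Q) ≈ -8.361.
|ε| = 8.36 > 1.

elastic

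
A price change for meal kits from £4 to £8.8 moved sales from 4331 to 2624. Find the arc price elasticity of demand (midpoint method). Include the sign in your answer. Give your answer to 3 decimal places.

-0.654

ΔQ = 2624 − 4331 = -1707; ΔP = 8.8 − 4 = 4.8.
Midpoints: P̄ = 6.40, Q̄ = 3477.5.
ε = (ΔQ/ΔP)(P̄/Q̄) = (-1707/4.8)(6.40/3477.5).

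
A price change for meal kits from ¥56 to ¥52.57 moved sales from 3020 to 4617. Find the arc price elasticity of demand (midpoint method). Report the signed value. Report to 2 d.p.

-6.62

ΔQ = 4617 − 3020 = 1597; ΔP = 52.57 − 56 = -3.43.
Midpoints: P̄ = 54.28, Q̄ = 3818.5.
ε = (ΔQ/ΔP)(P̄/Q̄) = (1597/-3.43)(54.28/3818.5).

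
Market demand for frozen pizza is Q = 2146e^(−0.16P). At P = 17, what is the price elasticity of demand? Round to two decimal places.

-2.72

At P = 17, Q = 141.367.
dQ/dP = −0.16·2146e^(−0.16P) = −0.16Q = -22.619.
ε = (dQ/dP)(P/Q) = (-22.619)(17/141.367).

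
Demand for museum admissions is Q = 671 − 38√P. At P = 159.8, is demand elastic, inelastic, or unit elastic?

elastic

Q = 190.634, dQ/dP = -1.503.
ε = (dQ/dP)(P/Q) ≈ -1.260.
|ε| = 1.26 > 1.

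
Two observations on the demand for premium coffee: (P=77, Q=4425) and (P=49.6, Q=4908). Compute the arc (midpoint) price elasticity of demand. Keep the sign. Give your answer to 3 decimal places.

-0.239

ΔQ = 4908 − 4425 = 483; ΔP = 49.6 − 77 = -27.4.
Midpoints: P̄ = 63.30, Q̄ = 4666.5.
ε = (ΔQ/ΔP)(P̄/Q̄) = (483/-27.4)(63.30/4666.5).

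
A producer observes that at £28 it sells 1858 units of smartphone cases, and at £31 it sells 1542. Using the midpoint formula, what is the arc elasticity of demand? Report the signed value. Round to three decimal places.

ΔQ = 1542 − 1858 = -316; ΔP = 31 − 28 = 3.
Midpoints: P̄ = 29.50, Q̄ = 1700.0.
ε = (ΔQ/ΔP)(P̄/Q̄) = (-316/3)(29.50/1700.0).

-1.828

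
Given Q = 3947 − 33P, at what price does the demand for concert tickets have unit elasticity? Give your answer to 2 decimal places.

59.80

For linear demand Q = a − bP, ε = −bP/(a − bP). |ε| = 1 when bP = a − bP, i.e. P = a/(2b).
P = 3947/(2·33) = 3947/66 = 59.8030.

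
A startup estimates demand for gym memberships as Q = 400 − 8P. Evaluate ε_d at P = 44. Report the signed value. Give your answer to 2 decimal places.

At P = 44, Q = 48.
dQ/dP = −8.
ε = (dQ/dP)(P/Q) = (-8)(44/48).
|ε| > 1, so demand is elastic at this price.

-7.33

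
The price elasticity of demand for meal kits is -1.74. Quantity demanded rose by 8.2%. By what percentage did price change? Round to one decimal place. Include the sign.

-4.7%

%ΔP ≈ %ΔQ / ε = (8.2%)/(-1.74) = -4.71%.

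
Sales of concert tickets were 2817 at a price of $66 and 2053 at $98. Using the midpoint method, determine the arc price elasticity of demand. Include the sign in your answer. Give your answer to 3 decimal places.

-0.804

ΔQ = 2053 − 2817 = -764; ΔP = 98 − 66 = 32.
Midpoints: P̄ = 82.00, Q̄ = 2435.0.
ε = (ΔQ/ΔP)(P̄/Q̄) = (-764/32)(82.00/2435.0).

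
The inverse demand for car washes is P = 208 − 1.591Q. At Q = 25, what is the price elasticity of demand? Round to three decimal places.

-4.229

At Q = 25, P = 208 − 1.591(25) = 168.22.
dP/dQ = −1.591, so dQ/dP = 1/(−1.591) = -0.629.
ε = (dQ/dP)(P/Q) = (-0.629)(168.22/25).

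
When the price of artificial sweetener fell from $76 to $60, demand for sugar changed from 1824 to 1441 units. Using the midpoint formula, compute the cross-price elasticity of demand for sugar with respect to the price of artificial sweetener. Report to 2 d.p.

ΔQ_x = 1441 − 1824 = -383; ΔP_y = 60 − 76 = -16.
Midpoints: P̄_y = 68.00, Q̄_x = 1632.5.
ε_xy = (ΔQ_x/ΔP_y)(P̄_y/Q̄_x) = (-383/-16)(68.00/1632.5).
ε_xy > 0, so the goods are substitutes.

1.00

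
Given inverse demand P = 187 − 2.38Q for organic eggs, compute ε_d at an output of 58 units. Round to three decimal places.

At Q = 58, P = 187 − 2.38(58) = 48.96.
dP/dQ = −2.38, so dQ/dP = 1/(−2.38) = -0.420.
ε = (dQ/dP)(P/Q) = (-0.420)(48.96/58).

-0.355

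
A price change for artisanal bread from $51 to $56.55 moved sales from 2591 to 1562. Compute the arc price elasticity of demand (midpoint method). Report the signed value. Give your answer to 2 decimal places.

-4.80

ΔQ = 1562 − 2591 = -1029; ΔP = 56.55 − 51 = 5.55.
Midpoints: P̄ = 53.77, Q̄ = 2076.5.
ε = (ΔQ/ΔP)(P̄/Q̄) = (-1029/5.55)(53.77/2076.5).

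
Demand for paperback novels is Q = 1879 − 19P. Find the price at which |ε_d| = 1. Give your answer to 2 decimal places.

49.45

For linear demand Q = a − bP, ε = −bP/(a − bP). |ε| = 1 when bP = a − bP, i.e. P = a/(2b).
P = 1879/(2·19) = 1879/38 = 49.4474.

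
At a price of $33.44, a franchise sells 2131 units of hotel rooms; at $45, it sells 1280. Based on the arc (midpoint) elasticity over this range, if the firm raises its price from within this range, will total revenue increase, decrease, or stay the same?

decrease

Arc ε = (-851/11.56)(39.22/1705.5) ≈ -1.693.
|ε| = 1.69 > 1, so demand is elastic. A price rise therefore reduces total revenue.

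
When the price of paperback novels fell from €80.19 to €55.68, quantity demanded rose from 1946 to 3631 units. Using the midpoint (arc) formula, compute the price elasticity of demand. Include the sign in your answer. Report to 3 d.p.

ΔQ = 3631 − 1946 = 1685; ΔP = 55.68 − 80.19 = -24.51.
Midpoints: P̄ = 67.94, Q̄ = 2788.5.
ε = (ΔQ/ΔP)(P̄/Q̄) = (1685/-24.51)(67.94/2788.5).

-1.675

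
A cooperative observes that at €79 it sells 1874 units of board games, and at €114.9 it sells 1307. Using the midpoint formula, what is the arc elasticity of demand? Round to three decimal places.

ΔQ = 1307 − 1874 = -567; ΔP = 114.9 − 79 = 35.9.
Midpoints: P̄ = 96.95, Q̄ = 1590.5.
ε = (ΔQ/ΔP)(P̄/Q̄) = (-567/35.9)(96.95/1590.5).

-0.963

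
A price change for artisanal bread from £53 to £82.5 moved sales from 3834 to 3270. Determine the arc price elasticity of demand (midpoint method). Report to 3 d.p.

ΔQ = 3270 − 3834 = -564; ΔP = 82.5 − 53 = 29.5.
Midpoints: P̄ = 67.75, Q̄ = 3552.0.
ε = (ΔQ/ΔP)(P̄/Q̄) = (-564/29.5)(67.75/3552.0).

-0.365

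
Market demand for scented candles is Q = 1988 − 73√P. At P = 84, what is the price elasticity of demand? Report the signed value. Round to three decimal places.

At P = 84, Q = 1318.944.
dQ/dP = −73/(2√P) = -3.982.
ε = (dQ/dP)(P/Q) = (-3.982)(84/1318.944).

-0.254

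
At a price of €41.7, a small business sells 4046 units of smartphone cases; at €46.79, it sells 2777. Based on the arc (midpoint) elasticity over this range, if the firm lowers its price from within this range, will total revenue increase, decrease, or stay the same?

increase

Arc ε = (-1269/5.09)(44.25/3411.5) ≈ -3.233.
|ε| = 3.23 > 1, so demand is elastic. A price cut therefore raises total revenue.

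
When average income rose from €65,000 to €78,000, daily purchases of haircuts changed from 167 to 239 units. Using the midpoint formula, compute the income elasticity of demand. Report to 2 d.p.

1.95

ΔQ = 72, ΔI = 13000. Midpoints: Ī = 71,500, Q̄ = 203.0.
ε_I = (ΔQ/ΔI)(Ī/Q̄) = (72/13000)(71500/203.0).
ε_I > 0, so the good is normal.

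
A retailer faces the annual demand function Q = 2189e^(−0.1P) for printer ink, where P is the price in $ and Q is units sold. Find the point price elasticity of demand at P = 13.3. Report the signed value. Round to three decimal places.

-1.330

At P = 13.3, Q = 578.941.
dQ/dP = −0.1·2189e^(−0.1P) = −0.1Q = -57.894.
ε = (dQ/dP)(P/Q) = (-57.894)(13.3/578.941).
|ε| > 1, so demand is elastic at this price.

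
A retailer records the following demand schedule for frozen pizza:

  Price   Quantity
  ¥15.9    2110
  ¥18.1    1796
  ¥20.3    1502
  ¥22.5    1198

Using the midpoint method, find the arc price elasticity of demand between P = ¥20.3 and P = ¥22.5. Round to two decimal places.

At P = 20.3, Q = 1502; at P = 22.5, Q = 1198.
ΔQ = -304, ΔP = 2.2. Midpoints: P̄ = 21.40, Q̄ = 1350.0.
ε = (ΔQ/ΔP)(P̄/Q̄) = (-304/2.2)(21.40/1350.0).

-2.19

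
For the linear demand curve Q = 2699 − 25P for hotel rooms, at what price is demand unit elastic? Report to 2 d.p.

53.98

For linear demand Q = a − bP, ε = −bP/(a − bP). |ε| = 1 when bP = a − bP, i.e. P = a/(2b).
P = 2699/(2·25) = 2699/50 = 53.9800.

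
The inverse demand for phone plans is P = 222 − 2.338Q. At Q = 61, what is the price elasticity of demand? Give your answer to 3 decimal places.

At Q = 61, P = 222 − 2.338(61) = 79.38.
dP/dQ = −2.338, so dQ/dP = 1/(−2.338) = -0.428.
ε = (dQ/dP)(P/Q) = (-0.428)(79.38/61).

-0.557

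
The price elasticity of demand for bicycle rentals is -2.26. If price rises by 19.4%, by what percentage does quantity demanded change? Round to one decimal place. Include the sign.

-43.8%

%ΔQ ≈ ε × %ΔP = (-2.26)(19.4%) = -43.84%.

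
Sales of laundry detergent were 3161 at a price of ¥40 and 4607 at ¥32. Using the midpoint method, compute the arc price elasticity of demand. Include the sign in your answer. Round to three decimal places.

-1.675

ΔQ = 4607 − 3161 = 1446; ΔP = 32 − 40 = -8.
Midpoints: P̄ = 36.00, Q̄ = 3884.0.
ε = (ΔQ/ΔP)(P̄/Q̄) = (1446/-8)(36.00/3884.0).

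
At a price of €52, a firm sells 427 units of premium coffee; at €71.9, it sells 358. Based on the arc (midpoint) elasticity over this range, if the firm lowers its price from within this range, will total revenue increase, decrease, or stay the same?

Arc ε = (-69/19.9)(61.95/392.5) ≈ -0.547.
|ε| = 0.55 < 1, so demand is inelastic. A price cut therefore reduces total revenue.

decrease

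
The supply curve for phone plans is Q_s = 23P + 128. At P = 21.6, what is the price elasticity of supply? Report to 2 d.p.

0.80

At P = 21.6, Q_s = 624.80.
dQ_s/dP = 23.
ε_s = (dQ_s/dP)(P/Q_s) = (23)(21.6/624.80).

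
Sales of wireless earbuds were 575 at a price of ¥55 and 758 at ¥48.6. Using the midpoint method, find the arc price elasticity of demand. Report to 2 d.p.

-2.22

ΔQ = 758 − 575 = 183; ΔP = 48.6 − 55 = -6.4.
Midpoints: P̄ = 51.80, Q̄ = 666.5.
ε = (ΔQ/ΔP)(P̄/Q̄) = (183/-6.4)(51.80/666.5).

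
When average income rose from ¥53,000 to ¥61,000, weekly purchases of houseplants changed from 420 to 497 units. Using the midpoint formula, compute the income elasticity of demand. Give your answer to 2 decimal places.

1.20

ΔQ = 77, ΔI = 8000. Midpoints: Ī = 57,000, Q̄ = 458.5.
ε_I = (ΔQ/ΔI)(Ī/Q̄) = (77/8000)(57000/458.5).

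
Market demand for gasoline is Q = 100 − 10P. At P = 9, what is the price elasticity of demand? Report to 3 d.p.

At P = 9, Q = 10.
dQ/dP = −10.
ε = (dQ/dP)(P/Q) = (-10)(9/10).

-9.000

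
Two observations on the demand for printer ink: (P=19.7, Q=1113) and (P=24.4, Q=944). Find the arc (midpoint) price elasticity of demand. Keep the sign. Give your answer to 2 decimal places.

-0.77

ΔQ = 944 − 1113 = -169; ΔP = 24.4 − 19.7 = 4.7.
Midpoints: P̄ = 22.05, Q̄ = 1028.5.
ε = (ΔQ/ΔP)(P̄/Q̄) = (-169/4.7)(22.05/1028.5).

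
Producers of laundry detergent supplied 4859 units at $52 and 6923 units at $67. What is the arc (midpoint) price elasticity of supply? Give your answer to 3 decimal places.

1.390

ΔQ = 6923 − 4859 = 2064; ΔP = 67 − 52 = 15.
Midpoints: P̄ = 59.50, Q̄ = 5891.0.
ε_s = (ΔQ/ΔP)(P̄/Q̄) = (2064/15)(59.50/5891.0).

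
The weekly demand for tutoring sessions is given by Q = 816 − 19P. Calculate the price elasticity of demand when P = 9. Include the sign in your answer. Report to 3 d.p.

-0.265

At P = 9, Q = 645.
dQ/dP = −19.
ε = (dQ/dP)(P/Q) = (-19)(9/645).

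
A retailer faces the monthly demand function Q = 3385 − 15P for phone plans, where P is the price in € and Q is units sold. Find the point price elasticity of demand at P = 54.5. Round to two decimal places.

At P = 54.5, Q = 2567.500.
dQ/dP = −15.
ε = (dQ/dP)(P/Q) = (-15)(54.5/2567.500).

-0.32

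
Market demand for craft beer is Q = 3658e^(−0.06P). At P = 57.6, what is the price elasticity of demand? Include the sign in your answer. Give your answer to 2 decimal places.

-3.46

At P = 57.6, Q = 115.431.
dQ/dP = −0.06·3658e^(−0.06P) = −0.06Q = -6.926.
ε = (dQ/dP)(P/Q) = (-6.926)(57.6/115.431).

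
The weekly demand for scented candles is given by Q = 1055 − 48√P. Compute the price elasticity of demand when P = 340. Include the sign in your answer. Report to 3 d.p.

At P = 340, Q = 169.924.
dQ/dP = −48/(2√P) = -1.302.
ε = (dQ/dP)(P/Q) = (-1.302)(340/169.924).

-2.604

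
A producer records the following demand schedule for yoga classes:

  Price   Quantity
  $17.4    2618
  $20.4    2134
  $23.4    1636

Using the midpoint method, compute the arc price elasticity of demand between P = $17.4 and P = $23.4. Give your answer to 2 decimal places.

At P = 17.4, Q = 2618; at P = 23.4, Q = 1636.
ΔQ = -982, ΔP = 6.0. Midpoints: P̄ = 20.40, Q̄ = 2127.0.
ε = (ΔQ/ΔP)(P̄/Q̄) = (-982/6.0)(20.40/2127.0).

-1.57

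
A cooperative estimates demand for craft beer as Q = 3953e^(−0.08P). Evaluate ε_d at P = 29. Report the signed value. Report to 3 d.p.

-2.320

At P = 29, Q = 388.475.
dQ/dP = −0.08·3953e^(−0.08P) = −0.08Q = -31.078.
ε = (dQ/dP)(P/Q) = (-31.078)(29/388.475).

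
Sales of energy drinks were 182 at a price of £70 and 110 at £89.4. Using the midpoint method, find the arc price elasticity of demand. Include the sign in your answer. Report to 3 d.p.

ΔQ = 110 − 182 = -72; ΔP = 89.4 − 70 = 19.4.
Midpoints: P̄ = 79.70, Q̄ = 146.0.
ε = (ΔQ/ΔP)(P̄/Q̄) = (-72/19.4)(79.70/146.0).

-2.026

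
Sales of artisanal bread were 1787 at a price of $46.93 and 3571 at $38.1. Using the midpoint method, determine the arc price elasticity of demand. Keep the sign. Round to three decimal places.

-3.206

ΔQ = 3571 − 1787 = 1784; ΔP = 38.1 − 46.93 = -8.83.
Midpoints: P̄ = 42.52, Q̄ = 2679.0.
ε = (ΔQ/ΔP)(P̄/Q̄) = (1784/-8.83)(42.52/2679.0).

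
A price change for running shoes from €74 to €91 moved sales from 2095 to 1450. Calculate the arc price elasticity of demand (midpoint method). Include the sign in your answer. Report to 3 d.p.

-1.766

ΔQ = 1450 − 2095 = -645; ΔP = 91 − 74 = 17.
Midpoints: P̄ = 82.50, Q̄ = 1772.5.
ε = (ΔQ/ΔP)(P̄/Q̄) = (-645/17)(82.50/1772.5).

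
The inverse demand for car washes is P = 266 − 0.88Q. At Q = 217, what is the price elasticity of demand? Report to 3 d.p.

At Q = 217, P = 266 − 0.88(217) = 75.04.
dP/dQ = −0.88, so dQ/dP = 1/(−0.88) = -1.136.
ε = (dQ/dP)(P/Q) = (-1.136)(75.04/217).

-0.393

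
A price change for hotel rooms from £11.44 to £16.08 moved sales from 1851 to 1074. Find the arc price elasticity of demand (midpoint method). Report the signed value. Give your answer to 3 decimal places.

-1.576

ΔQ = 1074 − 1851 = -777; ΔP = 16.08 − 11.44 = 4.64.
Midpoints: P̄ = 13.76, Q̄ = 1462.5.
ε = (ΔQ/ΔP)(P̄/Q̄) = (-777/4.64)(13.76/1462.5).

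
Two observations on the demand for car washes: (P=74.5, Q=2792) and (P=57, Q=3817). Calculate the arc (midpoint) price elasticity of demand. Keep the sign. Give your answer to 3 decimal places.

ΔQ = 3817 − 2792 = 1025; ΔP = 57 − 74.5 = -17.5.
Midpoints: P̄ = 65.75, Q̄ = 3304.5.
ε = (ΔQ/ΔP)(P̄/Q̄) = (1025/-17.5)(65.75/3304.5).

-1.165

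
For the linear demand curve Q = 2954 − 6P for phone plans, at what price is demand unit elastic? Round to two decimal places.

For linear demand Q = a − bP, ε = −bP/(a − bP). |ε| = 1 when bP = a − bP, i.e. P = a/(2b).
P = 2954/(2·6) = 2954/12 = 246.1667.

246.17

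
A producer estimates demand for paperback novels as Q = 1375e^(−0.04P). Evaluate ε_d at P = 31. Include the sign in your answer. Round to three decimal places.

-1.240

At P = 31, Q = 397.903.
dQ/dP = −0.04·1375e^(−0.04P) = −0.04Q = -15.916.
ε = (dQ/dP)(P/Q) = (-15.916)(31/397.903).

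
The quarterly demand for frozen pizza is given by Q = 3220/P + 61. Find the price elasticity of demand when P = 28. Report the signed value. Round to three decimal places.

-0.653

At P = 28, Q = 176.
dQ/dP = −3220/P² = -4.107.
ε = (dQ/dP)(P/Q) = (-4.107)(28/176).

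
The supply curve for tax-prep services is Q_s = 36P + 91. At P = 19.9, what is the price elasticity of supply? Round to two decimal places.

At P = 19.9, Q_s = 807.40.
dQ_s/dP = 36.
ε_s = (dQ_s/dP)(P/Q_s) = (36)(19.9/807.40).

0.89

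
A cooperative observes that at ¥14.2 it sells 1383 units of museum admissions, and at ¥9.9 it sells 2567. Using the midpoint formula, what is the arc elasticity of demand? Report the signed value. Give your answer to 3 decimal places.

-1.680

ΔQ = 2567 − 1383 = 1184; ΔP = 9.9 − 14.2 = -4.3.
Midpoints: P̄ = 12.05, Q̄ = 1975.0.
ε = (ΔQ/ΔP)(P̄/Q̄) = (1184/-4.3)(12.05/1975.0).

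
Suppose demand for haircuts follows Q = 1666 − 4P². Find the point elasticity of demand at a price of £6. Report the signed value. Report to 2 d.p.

-0.19

At P = 6, Q = 1522.
dQ/dP = −8P = -48.
ε = (dQ/dP)(P/Q) = (-48)(6/1522).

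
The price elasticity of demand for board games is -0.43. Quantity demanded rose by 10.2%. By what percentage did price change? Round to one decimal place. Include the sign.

-23.7%

%ΔP ≈ %ΔQ / ε = (10.2%)/(-0.43) = -23.72%.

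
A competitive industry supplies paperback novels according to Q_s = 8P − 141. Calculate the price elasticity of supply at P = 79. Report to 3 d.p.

1.287

At P = 79, Q_s = 491.
dQ_s/dP = 8.
ε_s = (dQ_s/dP)(P/Q_s) = (8)(79/491).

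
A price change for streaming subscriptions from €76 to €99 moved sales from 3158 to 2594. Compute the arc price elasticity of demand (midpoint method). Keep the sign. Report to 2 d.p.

-0.75

ΔQ = 2594 − 3158 = -564; ΔP = 99 − 76 = 23.
Midpoints: P̄ = 87.50, Q̄ = 2876.0.
ε = (ΔQ/ΔP)(P̄/Q̄) = (-564/23)(87.50/2876.0).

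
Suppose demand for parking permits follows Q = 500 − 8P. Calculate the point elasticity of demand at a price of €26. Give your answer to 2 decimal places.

At P = 26, Q = 292.
dQ/dP = −8.
ε = (dQ/dP)(P/Q) = (-8)(26/292).

-0.71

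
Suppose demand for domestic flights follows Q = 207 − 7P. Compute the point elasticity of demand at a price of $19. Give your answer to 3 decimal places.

At P = 19, Q = 74.
dQ/dP = −7.
ε = (dQ/dP)(P/Q) = (-7)(19/74).

-1.797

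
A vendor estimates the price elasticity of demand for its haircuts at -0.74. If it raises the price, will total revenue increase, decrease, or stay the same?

|ε| = 0.74 < 1, so demand is inelastic. A price rise therefore raises total revenue.

increase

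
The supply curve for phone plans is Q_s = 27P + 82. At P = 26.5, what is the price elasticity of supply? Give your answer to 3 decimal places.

At P = 26.5, Q_s = 797.50.
dQ_s/dP = 27.
ε_s = (dQ_s/dP)(P/Q_s) = (27)(26.5/797.50).

0.897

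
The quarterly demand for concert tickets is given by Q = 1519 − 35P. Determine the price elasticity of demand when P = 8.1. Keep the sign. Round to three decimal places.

-0.229

At P = 8.1, Q = 1235.500.
dQ/dP = −35.
ε = (dQ/dP)(P/Q) = (-35)(8.1/1235.500).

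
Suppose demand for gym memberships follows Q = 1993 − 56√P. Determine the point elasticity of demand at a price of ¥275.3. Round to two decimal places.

-0.44

At P = 275.3, Q = 1063.839.
dQ/dP = −56/(2√P) = -1.688.
ε = (dQ/dP)(P/Q) = (-1.688)(275.3/1063.839).
|ε| < 1, so demand is inelastic at this price.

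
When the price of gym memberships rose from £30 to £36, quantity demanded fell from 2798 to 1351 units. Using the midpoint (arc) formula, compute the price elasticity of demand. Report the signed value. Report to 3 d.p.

-3.836

ΔQ = 1351 − 2798 = -1447; ΔP = 36 − 30 = 6.
Midpoints: P̄ = 33.00, Q̄ = 2074.5.
ε = (ΔQ/ΔP)(P̄/Q̄) = (-1447/6)(33.00/2074.5).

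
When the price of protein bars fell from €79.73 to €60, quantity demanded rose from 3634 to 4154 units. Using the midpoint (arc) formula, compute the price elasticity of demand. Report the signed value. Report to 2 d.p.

-0.47

ΔQ = 4154 − 3634 = 520; ΔP = 60 − 79.73 = -19.73.
Midpoints: P̄ = 69.87, Q̄ = 3894.0.
ε = (ΔQ/ΔP)(P̄/Q̄) = (520/-19.73)(69.87/3894.0).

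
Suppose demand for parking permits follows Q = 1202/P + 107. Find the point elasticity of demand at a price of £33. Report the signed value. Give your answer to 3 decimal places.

At P = 33, Q = 143.424.
dQ/dP = −1202/P² = -1.104.
ε = (dQ/dP)(P/Q) = (-1.104)(33/143.424).
|ε| < 1, so demand is inelastic at this price.

-0.254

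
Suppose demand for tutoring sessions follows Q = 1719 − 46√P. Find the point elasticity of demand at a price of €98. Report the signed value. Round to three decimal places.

At P = 98, Q = 1263.623.
dQ/dP = −46/(2√P) = -2.323.
ε = (dQ/dP)(P/Q) = (-2.323)(98/1263.623).
|ε| < 1, so demand is inelastic at this price.

-0.180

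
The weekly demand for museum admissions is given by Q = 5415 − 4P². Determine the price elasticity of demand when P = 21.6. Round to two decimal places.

-1.05

At P = 21.6, Q = 3548.760.
dQ/dP = −8P = -172.800.
ε = (dQ/dP)(P/Q) = (-172.800)(21.6/3548.760).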